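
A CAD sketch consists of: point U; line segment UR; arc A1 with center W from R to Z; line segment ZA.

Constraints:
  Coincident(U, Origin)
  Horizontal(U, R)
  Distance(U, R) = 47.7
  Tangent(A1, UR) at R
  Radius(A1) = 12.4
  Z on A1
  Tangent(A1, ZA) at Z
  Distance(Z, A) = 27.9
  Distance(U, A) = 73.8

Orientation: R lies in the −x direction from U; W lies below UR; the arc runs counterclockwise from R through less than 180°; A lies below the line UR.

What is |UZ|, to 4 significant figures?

61.09

U is at the origin; UR is horizontal with |UR| = 47.7 and R on the −x side, so R = (-47.70, 0.000). Since A1 is tangent to UR there, WR ⟂ UR, so W = R + (0, -12.4) = (-47.70, -12.40). Since WZ ⟂ ZA (tangency), |WA| = √(12.4² + 27.9²) = 30.53 regardless of where Z sits on A1. So A lies on both circle(U, 73.8) and circle(W, 30.53); the below-UR intersection is A = (-62.64, -39.03). Z is the foot of the tangent from A: Z = (-60.05, -11.25).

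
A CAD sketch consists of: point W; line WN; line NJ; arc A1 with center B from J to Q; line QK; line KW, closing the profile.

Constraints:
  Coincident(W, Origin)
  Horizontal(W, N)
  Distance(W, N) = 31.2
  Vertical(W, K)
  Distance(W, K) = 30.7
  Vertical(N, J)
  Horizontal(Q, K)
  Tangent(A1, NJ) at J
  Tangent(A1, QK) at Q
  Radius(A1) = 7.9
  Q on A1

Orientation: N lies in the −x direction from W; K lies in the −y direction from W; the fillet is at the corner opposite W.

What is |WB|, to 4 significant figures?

32.60

W and K share the same x with |WK| = 30.7 and K on the −y side, so K = (0.000, -30.70). The virtual corner opposite W is at (-31.20, -30.70). The tangent condition forces BJ to be normal to NJ and since A1 is tangent to QK there, BQ ⟂ QK, with radius 7.9, so the center B sits 7.9 in from both sides at B = (-23.30, -22.80). Then |WB| = |B − W| = 32.60.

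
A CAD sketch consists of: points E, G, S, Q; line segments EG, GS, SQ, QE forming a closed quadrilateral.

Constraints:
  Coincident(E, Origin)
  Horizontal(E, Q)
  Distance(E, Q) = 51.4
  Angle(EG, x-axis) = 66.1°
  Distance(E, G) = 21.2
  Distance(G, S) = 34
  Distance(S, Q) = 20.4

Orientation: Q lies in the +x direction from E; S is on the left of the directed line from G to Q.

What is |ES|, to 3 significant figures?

46.4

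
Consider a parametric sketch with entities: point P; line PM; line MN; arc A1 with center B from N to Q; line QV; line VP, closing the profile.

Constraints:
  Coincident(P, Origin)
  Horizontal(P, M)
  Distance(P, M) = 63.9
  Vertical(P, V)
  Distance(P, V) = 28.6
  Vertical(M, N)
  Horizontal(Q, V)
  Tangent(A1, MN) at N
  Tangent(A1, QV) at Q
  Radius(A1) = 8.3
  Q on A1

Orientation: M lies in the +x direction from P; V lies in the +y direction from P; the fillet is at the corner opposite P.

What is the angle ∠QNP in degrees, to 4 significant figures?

62.62°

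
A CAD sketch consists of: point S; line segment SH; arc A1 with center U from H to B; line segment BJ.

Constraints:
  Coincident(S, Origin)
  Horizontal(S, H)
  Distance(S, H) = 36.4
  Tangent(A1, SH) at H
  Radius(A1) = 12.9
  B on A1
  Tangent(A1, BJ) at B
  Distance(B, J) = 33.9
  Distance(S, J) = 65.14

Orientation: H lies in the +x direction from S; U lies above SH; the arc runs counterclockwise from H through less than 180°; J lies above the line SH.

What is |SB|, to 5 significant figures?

51.371

Checks: |UB| = 12.90 ✓; ∠(UB, BJ) = 90.00° ✓; |BJ| = 33.90 ✓; |SJ| = 65.14 ✓.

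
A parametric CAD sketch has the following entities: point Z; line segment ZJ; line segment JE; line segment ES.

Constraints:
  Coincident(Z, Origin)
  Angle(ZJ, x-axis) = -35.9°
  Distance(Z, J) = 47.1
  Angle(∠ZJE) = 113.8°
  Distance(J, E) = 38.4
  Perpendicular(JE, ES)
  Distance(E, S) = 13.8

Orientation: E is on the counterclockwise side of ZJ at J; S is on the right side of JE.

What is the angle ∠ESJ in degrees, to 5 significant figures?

70.233°

Z is at the origin; ZJ runs at -35.9° with length 47.1, so J = 47.1·(cos -35.9°, sin -35.9°) = (38.153, -27.618). ∠ZJE = 113.8°, so JE runs at -35.9° + (180° − 113.8°) = 30.300° from the x-axis; with |JE| = 38.4, E = J + 38.4·(cos 30.300°, sin 30.300°) = (71.307, -8.2443). JE ⟂ ES; with |ES| = 13.8 on the right of JE, S = E + 13.8·(0.50453, -0.86340) = (78.270, -20.159). Then cos ∠ESJ = SE·SJ / (|SE||SJ|), giving 70.233°.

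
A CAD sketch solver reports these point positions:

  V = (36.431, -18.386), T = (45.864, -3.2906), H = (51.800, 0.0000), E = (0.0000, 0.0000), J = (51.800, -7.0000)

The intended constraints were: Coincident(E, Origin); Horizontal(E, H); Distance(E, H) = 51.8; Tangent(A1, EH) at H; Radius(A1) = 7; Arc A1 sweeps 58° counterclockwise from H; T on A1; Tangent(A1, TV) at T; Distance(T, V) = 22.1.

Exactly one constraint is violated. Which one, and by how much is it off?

Distance(T, V) = 22.1 — off by 4.30.

E = (0.00, 0.00) ✓; E.y = 0.00, H.y = 0.00 ✓; |EH| = 51.80 ✓; ∠(JH, HE) = 90.00° ✓; |JH| = 7.000 ✓; bearing(J→T) − bearing(J→H) = 58.00° ✓; |JT| = 7.000 ✓; ∠(JT, TV) = 90.00° ✓; |TV| = 17.80 ✗.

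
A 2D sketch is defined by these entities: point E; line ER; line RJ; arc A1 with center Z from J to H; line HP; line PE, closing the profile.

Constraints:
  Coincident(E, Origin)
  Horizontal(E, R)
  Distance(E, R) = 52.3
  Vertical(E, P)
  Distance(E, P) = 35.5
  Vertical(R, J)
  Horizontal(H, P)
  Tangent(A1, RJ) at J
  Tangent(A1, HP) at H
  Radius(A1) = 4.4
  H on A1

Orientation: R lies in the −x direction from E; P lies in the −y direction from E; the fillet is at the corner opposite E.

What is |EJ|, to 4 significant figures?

60.85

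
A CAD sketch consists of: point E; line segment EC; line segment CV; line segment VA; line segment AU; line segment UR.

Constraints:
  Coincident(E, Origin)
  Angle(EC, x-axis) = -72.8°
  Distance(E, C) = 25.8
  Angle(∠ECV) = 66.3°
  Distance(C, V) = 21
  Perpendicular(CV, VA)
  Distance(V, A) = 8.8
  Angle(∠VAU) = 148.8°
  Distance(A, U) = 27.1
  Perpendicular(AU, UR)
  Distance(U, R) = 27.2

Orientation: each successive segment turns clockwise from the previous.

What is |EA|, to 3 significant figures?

18.2

E is at the origin; EC runs at -72.8° with length 25.8, so C = (7.63, -24.6). ∠ECV = 66.3° gives CV at 174° from the x-axis; with |CV| = 21.0, V = (-13.2, -22.3). CV ⟂ VA, so VA runs at 83.5°; with |VA| = 8.8, A = (-12.2, -13.5). Then |EA| = |A − E| = 18.2.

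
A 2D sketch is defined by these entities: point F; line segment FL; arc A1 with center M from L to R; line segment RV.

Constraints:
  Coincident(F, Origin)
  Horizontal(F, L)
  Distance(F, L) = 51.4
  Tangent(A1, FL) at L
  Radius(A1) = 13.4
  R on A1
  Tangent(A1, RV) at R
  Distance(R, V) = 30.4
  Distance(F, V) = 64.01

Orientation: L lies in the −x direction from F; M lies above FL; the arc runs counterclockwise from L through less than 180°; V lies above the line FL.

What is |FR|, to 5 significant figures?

41.569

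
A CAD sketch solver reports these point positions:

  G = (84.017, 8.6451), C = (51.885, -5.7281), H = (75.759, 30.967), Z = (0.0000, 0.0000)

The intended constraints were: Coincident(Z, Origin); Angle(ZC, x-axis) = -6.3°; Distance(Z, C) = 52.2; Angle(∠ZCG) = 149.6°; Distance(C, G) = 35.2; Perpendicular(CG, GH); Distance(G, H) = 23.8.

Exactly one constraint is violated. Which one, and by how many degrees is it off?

Perpendicular(CG, GH) — off by 3.80°.

Z = (0.00, 0.00) ✓; ZC at -6.300° ✓; |ZC| = 52.20 ✓; ∠ZCG = 149.6° ✓; |CG| = 35.20 ✓; ∠(CG, GH) = 86.20° ✗; |GH| = 23.80 ✓.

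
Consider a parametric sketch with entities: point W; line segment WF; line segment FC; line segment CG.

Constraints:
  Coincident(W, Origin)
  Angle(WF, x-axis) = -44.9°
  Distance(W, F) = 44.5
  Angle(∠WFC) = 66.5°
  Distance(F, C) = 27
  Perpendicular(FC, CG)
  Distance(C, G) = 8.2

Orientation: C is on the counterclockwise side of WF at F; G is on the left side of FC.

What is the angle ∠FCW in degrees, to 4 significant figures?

77.22°

W is at the origin; WF runs at -44.9° with length 44.5, so F = 44.5·(cos -44.9°, sin -44.9°) = (31.52, -31.41). ∠WFC = 66.5°, so FC runs at -44.9° + (180° − 66.5°) = 68.60° from the x-axis; with |FC| = 27.0, C = F + 27.0·(cos 68.60°, sin 68.60°) = (41.37, -6.273). Then cos ∠FCW = CF·CW / (|CF||CW|), giving 77.22°.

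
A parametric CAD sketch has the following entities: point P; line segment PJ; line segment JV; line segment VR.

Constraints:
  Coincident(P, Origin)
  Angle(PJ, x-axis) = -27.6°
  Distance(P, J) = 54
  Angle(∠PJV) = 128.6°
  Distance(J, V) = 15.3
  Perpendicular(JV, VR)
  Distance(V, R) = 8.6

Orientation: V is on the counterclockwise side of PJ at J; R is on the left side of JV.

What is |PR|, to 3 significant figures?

59.4

P is at the origin; PJ runs at -27.6° with length 54.0, so J = 54.0·(cos -27.6°, sin -27.6°) = (47.9, -25.0). ∠PJV = 128.6°, so JV runs at -27.6° + (180° − 128.6°) = 23.8° from the x-axis; with |JV| = 15.3, V = J + 15.3·(cos 23.8°, sin 23.8°) = (61.9, -18.8). The perpendicularity gives VR at right angles to JV; with |VR| = 8.6 on the left of JV, R = V + 8.6·(-0.404, 0.915) = (58.4, -11.0). Then |PR| = |R − P| = 59.4.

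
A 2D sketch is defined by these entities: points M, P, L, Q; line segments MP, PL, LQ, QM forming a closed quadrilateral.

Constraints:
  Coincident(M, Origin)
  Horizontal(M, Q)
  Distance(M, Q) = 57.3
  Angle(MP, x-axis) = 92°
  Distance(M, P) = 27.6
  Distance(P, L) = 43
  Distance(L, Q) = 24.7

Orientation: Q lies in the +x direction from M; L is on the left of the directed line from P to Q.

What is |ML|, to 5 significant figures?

45.128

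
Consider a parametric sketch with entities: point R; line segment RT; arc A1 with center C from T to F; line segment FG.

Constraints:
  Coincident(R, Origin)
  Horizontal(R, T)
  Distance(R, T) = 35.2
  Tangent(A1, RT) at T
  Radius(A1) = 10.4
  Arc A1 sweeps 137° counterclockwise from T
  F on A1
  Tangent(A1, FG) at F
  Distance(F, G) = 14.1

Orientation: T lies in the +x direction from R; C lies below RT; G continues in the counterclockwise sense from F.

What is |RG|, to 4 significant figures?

47.32

R is at the origin; RT is horizontal with |RT| = 35.2 and T on the +x side, so T = (35.20, 0.000). A1 meets RT tangentially, so CT is at right angles to RT, so C = T + (0, -10.4) = (35.20, -10.40). On A1, T sits at bearing 90° from C; a 137° counterclockwise sweep puts F at bearing 227°, so F = C + 10.4·(cos 227°, sin 227°) = (28.11, -18.01). Since A1 is tangent to FG there, CF ⟂ FG, so FG runs along (−sin 227°, cos 227°); with |FG| = 14.1, G = (38.42, -27.62). Then |RG| = |G − R| = 47.32.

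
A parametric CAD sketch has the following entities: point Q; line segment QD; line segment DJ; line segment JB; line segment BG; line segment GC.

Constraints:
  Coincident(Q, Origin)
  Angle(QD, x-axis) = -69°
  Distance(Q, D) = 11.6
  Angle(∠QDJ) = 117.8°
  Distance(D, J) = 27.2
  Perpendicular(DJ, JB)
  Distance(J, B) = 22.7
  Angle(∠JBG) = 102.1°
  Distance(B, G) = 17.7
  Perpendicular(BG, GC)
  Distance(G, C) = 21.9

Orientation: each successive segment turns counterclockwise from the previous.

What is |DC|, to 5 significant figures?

7.2860

Q is at the origin; QD runs at -69.0° with length 11.6, so D = (4.1571, -10.830). ∠QDJ = 117.8° gives DJ at -6.8000° from the x-axis; with |DJ| = 27.2, J = (31.166, -14.050). DJ is perpendicular to JB, so JB runs at 83.200°; with |JB| = 22.7, B = (33.854, 8.4902). ∠JBG = 102.1° gives BG at 161.10° from the x-axis; with |BG| = 17.7, G = (17.108, 14.224). BG ⟂ GC, so GC runs at -108.90°; with |GC| = 21.9, C = (10.014, -6.4957). Then |DC| = |C − D| = 7.2860.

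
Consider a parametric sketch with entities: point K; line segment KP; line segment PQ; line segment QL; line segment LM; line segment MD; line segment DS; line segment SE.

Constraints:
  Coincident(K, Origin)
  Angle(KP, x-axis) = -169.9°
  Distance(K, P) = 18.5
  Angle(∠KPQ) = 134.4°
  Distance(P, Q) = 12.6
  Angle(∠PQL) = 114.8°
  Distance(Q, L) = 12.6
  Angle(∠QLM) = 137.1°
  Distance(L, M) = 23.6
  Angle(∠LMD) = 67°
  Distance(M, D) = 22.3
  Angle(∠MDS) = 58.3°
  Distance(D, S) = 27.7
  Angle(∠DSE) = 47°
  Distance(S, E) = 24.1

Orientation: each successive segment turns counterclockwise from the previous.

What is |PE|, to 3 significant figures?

34.1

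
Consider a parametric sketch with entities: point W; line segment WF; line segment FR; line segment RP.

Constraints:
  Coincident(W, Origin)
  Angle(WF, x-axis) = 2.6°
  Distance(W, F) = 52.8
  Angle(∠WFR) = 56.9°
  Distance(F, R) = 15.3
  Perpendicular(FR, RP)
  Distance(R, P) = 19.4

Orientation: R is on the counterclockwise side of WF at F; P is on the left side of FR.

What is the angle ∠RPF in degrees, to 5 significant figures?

38.261°

W is at the origin; WF runs at 2.6° with length 52.8, so F = 52.8·(cos 2.6°, sin 2.6°) = (52.746, 2.3952). ∠WFR = 56.9°, so FR runs at 2.6° + (180° − 56.9°) = 125.70° from the x-axis; with |FR| = 15.3, R = F + 15.3·(cos 125.70°, sin 125.70°) = (43.817, 14.820). The perpendicularity gives RP at right angles to FR; with |RP| = 19.4 on the left of FR, P = R + 19.4·(-0.81208, -0.58354) = (28.063, 3.4993). Then cos ∠RPF = PR·PF / (|PR||PF|), giving 38.261°.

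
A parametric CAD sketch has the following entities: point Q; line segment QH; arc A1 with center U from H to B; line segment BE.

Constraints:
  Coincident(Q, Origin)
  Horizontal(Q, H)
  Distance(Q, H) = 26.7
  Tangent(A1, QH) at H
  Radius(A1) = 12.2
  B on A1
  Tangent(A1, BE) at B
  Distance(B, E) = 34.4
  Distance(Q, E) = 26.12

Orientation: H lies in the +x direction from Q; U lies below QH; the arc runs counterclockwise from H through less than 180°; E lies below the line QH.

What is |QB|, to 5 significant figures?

19.058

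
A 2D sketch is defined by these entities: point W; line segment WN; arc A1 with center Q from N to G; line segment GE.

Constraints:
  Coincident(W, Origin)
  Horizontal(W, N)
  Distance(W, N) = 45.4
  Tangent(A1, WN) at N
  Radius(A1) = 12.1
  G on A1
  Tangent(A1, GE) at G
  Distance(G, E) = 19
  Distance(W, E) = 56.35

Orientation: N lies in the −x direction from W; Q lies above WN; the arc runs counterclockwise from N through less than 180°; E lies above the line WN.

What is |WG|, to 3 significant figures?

39.4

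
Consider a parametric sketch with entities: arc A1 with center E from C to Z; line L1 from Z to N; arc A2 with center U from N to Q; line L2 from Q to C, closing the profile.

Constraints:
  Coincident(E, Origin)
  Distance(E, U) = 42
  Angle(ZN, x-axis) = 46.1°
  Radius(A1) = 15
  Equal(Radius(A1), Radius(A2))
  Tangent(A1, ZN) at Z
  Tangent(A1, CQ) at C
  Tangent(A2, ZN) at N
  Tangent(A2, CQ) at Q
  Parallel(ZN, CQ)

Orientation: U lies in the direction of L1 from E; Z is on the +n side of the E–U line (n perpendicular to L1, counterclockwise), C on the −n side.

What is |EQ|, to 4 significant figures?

44.60

The slot axis is L1's direction at 46.1°, so u = (cos 46.1°, sin 46.1°) = (0.6934, 0.7206) and n = (−sin 46.1°, cos 46.1°) = (-0.7206, 0.6934). E is at the origin and U lies 42.0 along u from E, so U = 42.0·u = (29.12, 30.26). Tangency of A1 to both parallel lines with radius 15.0 puts Z and C at E ± 15.0·n: Z = (-10.81, 10.40), C = (10.81, -10.40). Equal radii place N and Q the same way about U: N = U + 15.0·n = (18.31, 40.66), Q = U − 15.0·n = (39.93, 19.86). Then |EQ| = |Q − E| = 44.60.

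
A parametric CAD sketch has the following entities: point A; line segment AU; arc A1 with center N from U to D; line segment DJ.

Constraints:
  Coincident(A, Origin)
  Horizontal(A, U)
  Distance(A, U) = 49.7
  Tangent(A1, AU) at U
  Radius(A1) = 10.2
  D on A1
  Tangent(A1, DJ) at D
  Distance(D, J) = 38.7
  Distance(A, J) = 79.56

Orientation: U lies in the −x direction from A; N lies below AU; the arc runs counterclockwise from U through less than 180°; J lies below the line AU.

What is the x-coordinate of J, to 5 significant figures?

-63.672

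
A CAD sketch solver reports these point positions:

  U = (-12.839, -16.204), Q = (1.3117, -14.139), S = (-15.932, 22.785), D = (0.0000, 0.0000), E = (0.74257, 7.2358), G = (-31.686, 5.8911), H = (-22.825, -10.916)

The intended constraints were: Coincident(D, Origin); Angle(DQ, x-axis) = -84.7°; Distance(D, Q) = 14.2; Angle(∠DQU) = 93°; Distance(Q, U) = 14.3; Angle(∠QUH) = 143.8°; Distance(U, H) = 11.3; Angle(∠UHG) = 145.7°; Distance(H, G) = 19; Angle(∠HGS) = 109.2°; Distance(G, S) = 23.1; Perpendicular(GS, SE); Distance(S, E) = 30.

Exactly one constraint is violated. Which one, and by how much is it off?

Distance(S, E) = 30 — off by 7.20.

D = (0.00, 0.00) ✓; DQ at -84.70° ✓; |DQ| = 14.20 ✓; ∠DQU = 93.00° ✓; |QU| = 14.30 ✓; ∠QUH = 143.8° ✓; |UH| = 11.30 ✓; ∠UHG = 145.7° ✓; |HG| = 19.00 ✓; ∠HGS = 109.2° ✓; |GS| = 23.10 ✓; ∠(GS, SE) = 90.00° ✓; |SE| = 22.80 ✗.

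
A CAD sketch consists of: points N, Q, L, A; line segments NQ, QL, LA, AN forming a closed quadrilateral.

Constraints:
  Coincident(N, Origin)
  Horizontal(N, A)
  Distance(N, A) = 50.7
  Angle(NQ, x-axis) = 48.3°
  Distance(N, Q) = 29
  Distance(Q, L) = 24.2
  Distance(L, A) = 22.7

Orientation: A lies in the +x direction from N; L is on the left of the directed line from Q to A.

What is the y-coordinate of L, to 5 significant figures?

21.525

N is at the origin; N and A share the same y with |NA| = 50.7 and A in +x, so A = (50.7, 0). NQ runs at 48.3° with |NQ| = 29.0, so Q = (19.292, 21.653). L is determined by |QL| = 24.2 and |LA| = 22.7 together: it lies at the intersection of circle(Q, 24.2) and circle(A, 22.7). With |QA| = 38.149, the foot of the radical line on QA is 19.996 from Q and the perpendicular offset is √(24.2² − 19.996²) = 13.630. Taking the left-of-QA solution: L = (43.491, 21.525).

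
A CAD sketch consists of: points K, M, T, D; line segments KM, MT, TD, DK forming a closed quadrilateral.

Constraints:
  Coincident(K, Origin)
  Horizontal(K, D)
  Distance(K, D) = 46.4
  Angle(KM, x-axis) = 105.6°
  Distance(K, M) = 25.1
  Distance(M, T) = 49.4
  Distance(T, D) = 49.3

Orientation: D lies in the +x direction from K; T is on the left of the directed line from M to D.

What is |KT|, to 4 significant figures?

60.44

Checks: |MT| = 49.40 ✓; |TD| = 49.30 ✓.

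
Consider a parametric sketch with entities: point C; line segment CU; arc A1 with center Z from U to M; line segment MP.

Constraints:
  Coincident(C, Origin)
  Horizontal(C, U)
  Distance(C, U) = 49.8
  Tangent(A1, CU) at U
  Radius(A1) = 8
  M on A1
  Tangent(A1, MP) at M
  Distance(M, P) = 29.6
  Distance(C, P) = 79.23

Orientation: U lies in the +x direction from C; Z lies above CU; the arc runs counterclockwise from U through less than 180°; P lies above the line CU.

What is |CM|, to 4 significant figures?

55.97

C is at the origin; C and U share the same y with |CU| = 49.8 and U on the +x side, so U = (49.80, 0.000). A1 meets CU tangentially, so ZU is at right angles to CU, so Z = U + (0, 8) = (49.80, 8.000). Since ZM ⟂ MP (tangency), |ZP| = √(8.0² + 29.6²) = 30.66 regardless of where M sits on A1. So P lies on both circle(C, 79.23) and circle(Z, 30.66); the above-CU intersection is P = (75.05, 25.40). M is the foot of the tangent from P: M = (55.90, 2.825).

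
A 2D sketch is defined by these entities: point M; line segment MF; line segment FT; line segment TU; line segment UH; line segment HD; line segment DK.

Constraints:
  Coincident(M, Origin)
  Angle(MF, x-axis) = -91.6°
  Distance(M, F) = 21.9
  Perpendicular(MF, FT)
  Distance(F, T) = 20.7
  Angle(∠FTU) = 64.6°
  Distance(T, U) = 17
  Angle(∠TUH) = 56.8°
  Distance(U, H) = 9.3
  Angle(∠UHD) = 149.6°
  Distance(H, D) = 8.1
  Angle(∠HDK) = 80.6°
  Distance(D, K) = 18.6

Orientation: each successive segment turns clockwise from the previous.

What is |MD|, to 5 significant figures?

24.099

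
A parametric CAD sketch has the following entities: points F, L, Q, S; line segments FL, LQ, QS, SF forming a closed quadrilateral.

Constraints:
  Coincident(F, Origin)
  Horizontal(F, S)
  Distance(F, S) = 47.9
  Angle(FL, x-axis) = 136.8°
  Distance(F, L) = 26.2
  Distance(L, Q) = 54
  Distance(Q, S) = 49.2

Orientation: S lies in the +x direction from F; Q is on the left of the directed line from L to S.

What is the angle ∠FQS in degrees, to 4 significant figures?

55.93°

Checks: |LQ| = 54.00 ✓; |QS| = 49.20 ✓.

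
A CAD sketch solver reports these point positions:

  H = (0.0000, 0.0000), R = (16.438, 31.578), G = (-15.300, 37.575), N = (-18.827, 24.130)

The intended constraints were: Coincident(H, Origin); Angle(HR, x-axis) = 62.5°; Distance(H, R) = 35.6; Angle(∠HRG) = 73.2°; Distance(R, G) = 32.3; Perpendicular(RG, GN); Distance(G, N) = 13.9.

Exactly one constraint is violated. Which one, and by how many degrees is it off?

Perpendicular(RG, GN) — off by 4.00°.

H = (0.00, 0.00) ✓; HR at 62.50° ✓; |HR| = 35.60 ✓; ∠HRG = 73.20° ✓; |RG| = 32.30 ✓; ∠(RG, GN) = 86.00° ✗; |GN| = 13.90 ✓.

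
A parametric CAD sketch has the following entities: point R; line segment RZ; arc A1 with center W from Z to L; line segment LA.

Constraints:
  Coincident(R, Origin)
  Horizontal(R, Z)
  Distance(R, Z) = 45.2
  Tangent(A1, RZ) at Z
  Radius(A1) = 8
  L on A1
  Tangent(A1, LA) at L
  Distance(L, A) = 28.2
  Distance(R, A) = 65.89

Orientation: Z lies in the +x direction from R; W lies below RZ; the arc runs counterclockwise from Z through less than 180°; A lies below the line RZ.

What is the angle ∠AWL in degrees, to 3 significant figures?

74.2°

R is at the origin; R and Z share the same y with |RZ| = 45.2 and Z on the +x side, so Z = (45.2, 0.00). A1 meets RZ tangentially, so WZ is at right angles to RZ, so W = Z + (0, -8) = (45.2, -8.00). Since WL ⟂ LA (tangency), |WA| = √(8.0² + 28.2²) = 29.3 regardless of where L sits on A1. So A lies on both circle(R, 65.89) and circle(W, 29.3); the below-RZ intersection is A = (55.6, -35.4). L is the foot of the tangent from A: L = (38.8, -12.8).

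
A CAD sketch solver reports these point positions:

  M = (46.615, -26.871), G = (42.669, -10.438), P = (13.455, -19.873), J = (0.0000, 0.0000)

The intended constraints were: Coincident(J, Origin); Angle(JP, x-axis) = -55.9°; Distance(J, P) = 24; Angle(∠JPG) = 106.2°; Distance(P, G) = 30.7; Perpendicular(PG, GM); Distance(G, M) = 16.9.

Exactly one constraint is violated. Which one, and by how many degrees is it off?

Perpendicular(PG, GM) — off by 4.40°.

J = (0.00, 0.00) ✓; JP at -55.90° ✓; |JP| = 24.00 ✓; ∠JPG = 106.2° ✓; |PG| = 30.70 ✓; ∠(PG, GM) = 94.40° ✗; |GM| = 16.90 ✓.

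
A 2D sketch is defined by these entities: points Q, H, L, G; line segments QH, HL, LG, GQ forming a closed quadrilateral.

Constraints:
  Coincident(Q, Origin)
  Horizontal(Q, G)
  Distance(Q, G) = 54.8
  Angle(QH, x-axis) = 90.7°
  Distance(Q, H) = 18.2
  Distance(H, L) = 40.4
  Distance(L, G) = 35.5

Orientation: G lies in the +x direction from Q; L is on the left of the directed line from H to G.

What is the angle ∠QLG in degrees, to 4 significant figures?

78.79°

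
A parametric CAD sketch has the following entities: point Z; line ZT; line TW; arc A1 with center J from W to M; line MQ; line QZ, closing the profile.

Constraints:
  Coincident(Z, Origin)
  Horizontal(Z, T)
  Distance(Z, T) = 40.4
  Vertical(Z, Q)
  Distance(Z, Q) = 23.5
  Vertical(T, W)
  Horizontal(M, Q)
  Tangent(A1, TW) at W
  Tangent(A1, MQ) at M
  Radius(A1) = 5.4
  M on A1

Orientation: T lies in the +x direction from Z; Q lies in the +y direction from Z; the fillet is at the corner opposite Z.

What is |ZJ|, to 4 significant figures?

39.40

Z is at the origin; ZT is horizontal with |ZT| = 40.4 and T on the +x side, so T = (40.40, 0.000). ZQ is vertical with |ZQ| = 23.5 and Q on the +y side, so Q = (0.000, 23.50). The virtual corner opposite Z is at (40.40, 23.50). The tangent condition forces JW to be normal to TW and the tangent condition forces JM to be normal to MQ, with radius 5.4, so the center J sits 5.4 in from both sides at J = (35.00, 18.10). Then |ZJ| = |J − Z| = 39.40.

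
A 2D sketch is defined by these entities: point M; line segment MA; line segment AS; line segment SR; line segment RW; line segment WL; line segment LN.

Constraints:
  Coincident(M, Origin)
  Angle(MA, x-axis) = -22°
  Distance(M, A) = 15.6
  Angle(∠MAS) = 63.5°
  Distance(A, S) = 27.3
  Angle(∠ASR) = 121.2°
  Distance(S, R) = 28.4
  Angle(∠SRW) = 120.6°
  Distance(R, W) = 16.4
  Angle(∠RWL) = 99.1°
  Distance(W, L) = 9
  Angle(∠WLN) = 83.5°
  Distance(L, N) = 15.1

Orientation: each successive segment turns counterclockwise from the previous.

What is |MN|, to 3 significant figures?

26.6

M is at the origin; MA runs at -22.0° with length 15.6, so A = (14.5, -5.84). ∠MAS = 63.5° gives AS at 94.5° from the x-axis; with |AS| = 27.3, S = (12.3, 21.4). ∠ASR = 121.2° gives SR at 153° from the x-axis; with |SR| = 28.4, R = (-13.0, 34.1). ∠SRW = 120.6° gives RW at -147° from the x-axis; with |RW| = 16.4, W = (-26.9, 25.3). ∠RWL = 99.1° gives WL at -66.4° from the x-axis; with |WL| = 9.0, L = (-23.2, 17.0). ∠WLN = 83.5° gives LN at 30.1° from the x-axis; with |LN| = 15.1, N = (-10.2, 24.6). Then |MN| = |N − M| = 26.6.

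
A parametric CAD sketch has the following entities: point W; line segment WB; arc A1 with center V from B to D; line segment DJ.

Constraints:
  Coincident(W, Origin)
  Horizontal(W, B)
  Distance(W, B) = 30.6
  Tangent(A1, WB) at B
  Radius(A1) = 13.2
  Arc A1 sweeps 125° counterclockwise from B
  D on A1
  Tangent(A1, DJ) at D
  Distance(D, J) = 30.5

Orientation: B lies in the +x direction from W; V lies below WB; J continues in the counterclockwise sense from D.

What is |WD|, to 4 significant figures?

28.69

W is at the origin; WB is horizontal with |WB| = 30.6 and B on the +x side, so B = (30.60, 0.000). The tangent condition forces VB to be normal to WB, so V = B + (0, -13.2) = (30.60, -13.20). On A1, B sits at bearing 90° from V; a 125° counterclockwise sweep puts D at bearing 215°, so D = V + 13.2·(cos 215°, sin 215°) = (19.79, -20.77). Then |WD| = |D − W| = 28.69.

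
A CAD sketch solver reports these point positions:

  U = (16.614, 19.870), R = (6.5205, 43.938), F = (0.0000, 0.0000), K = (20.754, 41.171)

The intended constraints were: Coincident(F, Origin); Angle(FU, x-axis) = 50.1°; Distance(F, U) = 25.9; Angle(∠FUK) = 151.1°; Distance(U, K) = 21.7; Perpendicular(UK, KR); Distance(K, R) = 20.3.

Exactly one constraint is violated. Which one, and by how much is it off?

Distance(K, R) = 20.3 — off by 5.80.

F = (0.00, 0.00) ✓; FU at 50.10° ✓; |FU| = 25.90 ✓; ∠FUK = 151.1° ✓; |UK| = 21.70 ✓; ∠(UK, KR) = 90.00° ✓; |KR| = 14.50 ✗.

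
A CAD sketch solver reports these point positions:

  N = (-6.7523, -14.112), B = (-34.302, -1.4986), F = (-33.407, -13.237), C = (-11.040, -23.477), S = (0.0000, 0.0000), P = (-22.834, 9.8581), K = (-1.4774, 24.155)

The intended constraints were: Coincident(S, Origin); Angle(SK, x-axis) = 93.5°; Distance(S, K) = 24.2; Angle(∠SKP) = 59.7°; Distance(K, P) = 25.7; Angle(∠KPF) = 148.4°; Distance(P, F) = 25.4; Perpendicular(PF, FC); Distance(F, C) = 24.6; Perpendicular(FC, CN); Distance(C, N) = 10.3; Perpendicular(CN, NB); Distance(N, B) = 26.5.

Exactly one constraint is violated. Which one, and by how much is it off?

Distance(N, B) = 26.5 — off by 3.80.

S = (0.00, 0.00) ✓; SK at 93.50° ✓; |SK| = 24.20 ✓; ∠SKP = 59.70° ✓; |KP| = 25.70 ✓; ∠KPF = 148.4° ✓; |PF| = 25.40 ✓; ∠(PF, FC) = 90.00° ✓; |FC| = 24.60 ✓; ∠(FC, CN) = 90.00° ✓; |CN| = 10.30 ✓; ∠(CN, NB) = 90.00° ✓; |NB| = 30.30 ✗.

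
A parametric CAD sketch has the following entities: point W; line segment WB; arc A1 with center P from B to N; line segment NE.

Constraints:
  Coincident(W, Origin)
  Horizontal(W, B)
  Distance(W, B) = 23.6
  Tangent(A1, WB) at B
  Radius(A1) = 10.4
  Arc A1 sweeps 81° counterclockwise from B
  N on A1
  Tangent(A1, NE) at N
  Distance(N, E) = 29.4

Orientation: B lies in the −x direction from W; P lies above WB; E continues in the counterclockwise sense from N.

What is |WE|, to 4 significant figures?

38.81

W is at the origin; WB is horizontal with |WB| = 23.6 and B on the −x side, so B = (-23.60, 0.000). The tangent condition forces PB to be normal to WB, so P = B + (0, 10.4) = (-23.60, 10.40). On A1, B sits at bearing -90° from P; an 81° counterclockwise sweep puts N at bearing -9°, so N = P + 10.4·(cos -9°, sin -9°) = (-13.33, 8.773). Tangency of A1 to NE means the radius PN is perpendicular to NE, so NE runs along (−sin -9°, cos -9°); with |NE| = 29.4, E = (-8.729, 37.81). Then |WE| = |E − W| = 38.81.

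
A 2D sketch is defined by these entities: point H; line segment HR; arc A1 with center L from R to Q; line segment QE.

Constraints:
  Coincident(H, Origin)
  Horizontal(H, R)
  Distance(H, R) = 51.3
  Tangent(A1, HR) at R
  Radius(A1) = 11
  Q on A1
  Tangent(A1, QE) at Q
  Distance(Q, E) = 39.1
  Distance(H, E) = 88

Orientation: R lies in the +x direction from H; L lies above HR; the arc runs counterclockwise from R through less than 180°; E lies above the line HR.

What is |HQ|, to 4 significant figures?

61.71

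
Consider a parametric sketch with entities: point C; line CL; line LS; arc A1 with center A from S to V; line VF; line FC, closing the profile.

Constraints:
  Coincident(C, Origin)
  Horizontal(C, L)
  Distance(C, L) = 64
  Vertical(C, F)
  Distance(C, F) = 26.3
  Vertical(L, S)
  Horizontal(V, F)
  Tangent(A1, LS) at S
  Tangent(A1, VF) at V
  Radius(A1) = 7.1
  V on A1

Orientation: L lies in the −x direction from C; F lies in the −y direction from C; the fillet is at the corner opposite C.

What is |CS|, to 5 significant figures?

66.818

C is at the origin; C and L share the same y with |CL| = 64.0 and L on the −x side, so L = (-64.000, 0.0000). CF is vertical with |CF| = 26.3 and F on the −y side, so F = (0.0000, -26.300). The virtual corner opposite C is at (-64.000, -26.300). The tangent condition forces AS to be normal to LS and since A1 is tangent to VF there, AV ⟂ VF, with radius 7.1, so the center A sits 7.1 in from both sides at A = (-56.900, -19.200). That places the tangent points at S = (-64.000, -19.200) on LS and V = (-56.900, -26.300) on VF. Then |CS| = |S − C| = 66.818.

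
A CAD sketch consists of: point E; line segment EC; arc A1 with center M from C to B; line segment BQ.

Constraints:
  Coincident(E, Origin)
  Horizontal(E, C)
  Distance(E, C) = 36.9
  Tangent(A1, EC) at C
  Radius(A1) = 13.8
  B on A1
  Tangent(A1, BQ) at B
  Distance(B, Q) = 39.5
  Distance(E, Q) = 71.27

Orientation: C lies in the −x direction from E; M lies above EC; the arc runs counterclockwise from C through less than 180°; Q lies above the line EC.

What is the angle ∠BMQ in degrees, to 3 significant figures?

70.7°

Checks: |MB| = 13.80 ✓; ∠(MB, BQ) = 90.00° ✓; |BQ| = 39.50 ✓; |EQ| = 71.27 ✓.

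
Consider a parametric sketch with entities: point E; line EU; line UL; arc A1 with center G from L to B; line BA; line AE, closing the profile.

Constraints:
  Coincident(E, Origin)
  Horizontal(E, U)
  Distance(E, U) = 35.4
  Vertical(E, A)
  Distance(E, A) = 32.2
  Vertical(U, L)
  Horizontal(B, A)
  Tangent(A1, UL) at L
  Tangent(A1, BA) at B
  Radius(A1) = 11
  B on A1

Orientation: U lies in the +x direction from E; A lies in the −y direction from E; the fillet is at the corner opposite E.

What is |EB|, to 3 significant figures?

40.4

The virtual corner opposite E is at (35.4, -32.2). The tangent condition forces GL to be normal to UL and A1 meets BA tangentially, so GB is at right angles to BA, with radius 11.0, so the center G sits 11.0 in from both sides at G = (24.4, -21.2). That places the tangent points at L = (35.4, -21.2) on UL and B = (24.4, -32.2) on BA. Then |EB| = |B − E| = 40.4.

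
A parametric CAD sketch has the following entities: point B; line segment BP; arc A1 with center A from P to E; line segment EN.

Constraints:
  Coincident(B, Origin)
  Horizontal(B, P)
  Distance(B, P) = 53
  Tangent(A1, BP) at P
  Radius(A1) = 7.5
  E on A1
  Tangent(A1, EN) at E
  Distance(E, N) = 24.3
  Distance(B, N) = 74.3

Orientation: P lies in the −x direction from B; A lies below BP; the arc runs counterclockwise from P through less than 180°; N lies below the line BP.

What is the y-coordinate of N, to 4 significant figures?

-27.13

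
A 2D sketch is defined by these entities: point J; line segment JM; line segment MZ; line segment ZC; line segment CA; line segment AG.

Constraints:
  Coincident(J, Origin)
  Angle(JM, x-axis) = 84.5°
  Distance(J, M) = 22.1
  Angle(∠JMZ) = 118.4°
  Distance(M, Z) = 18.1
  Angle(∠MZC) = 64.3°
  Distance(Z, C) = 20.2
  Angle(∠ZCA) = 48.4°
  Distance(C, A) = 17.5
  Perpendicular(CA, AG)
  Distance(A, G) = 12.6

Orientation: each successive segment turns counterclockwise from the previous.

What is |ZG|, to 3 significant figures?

4.80

∠ZCA = 48.4° gives CA at 33.4° from the x-axis; with |CA| = 17.5, A = (-1.18, 21.7). The perpendicularity gives AG at right angles to CA, so AG runs at 123°; with |AG| = 12.6, G = (-8.11, 32.3). Then |ZG| = |G − Z| = 4.80.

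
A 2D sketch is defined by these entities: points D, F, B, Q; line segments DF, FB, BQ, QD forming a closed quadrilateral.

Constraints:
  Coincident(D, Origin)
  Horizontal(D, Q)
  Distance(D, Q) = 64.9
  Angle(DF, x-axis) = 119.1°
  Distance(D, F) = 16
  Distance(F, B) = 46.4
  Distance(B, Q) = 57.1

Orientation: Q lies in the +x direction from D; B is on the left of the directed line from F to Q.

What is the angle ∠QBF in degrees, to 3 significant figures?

90.7°

Checks: |FB| = 46.40 ✓; |BQ| = 57.10 ✓.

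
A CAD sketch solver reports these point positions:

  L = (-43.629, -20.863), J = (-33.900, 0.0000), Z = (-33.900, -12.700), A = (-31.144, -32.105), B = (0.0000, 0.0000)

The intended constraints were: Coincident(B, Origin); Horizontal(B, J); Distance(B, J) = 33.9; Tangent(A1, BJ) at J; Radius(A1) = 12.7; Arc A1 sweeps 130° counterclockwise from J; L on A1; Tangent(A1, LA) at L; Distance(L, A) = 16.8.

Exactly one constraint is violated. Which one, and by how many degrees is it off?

Tangent(A1, LA) at L — off by 8.00°.

B = (0.00, 0.00) ✓; B.y = 0.00, J.y = 0.00 ✓; |BJ| = 33.90 ✓; ∠(ZJ, JB) = 90.00° ✓; |ZJ| = 12.70 ✓; bearing(Z→L) − bearing(Z→J) = 130.0° ✓; |ZL| = 12.70 ✓; ∠(ZL, LA) = 82.00° ✗; |LA| = 16.80 ✓.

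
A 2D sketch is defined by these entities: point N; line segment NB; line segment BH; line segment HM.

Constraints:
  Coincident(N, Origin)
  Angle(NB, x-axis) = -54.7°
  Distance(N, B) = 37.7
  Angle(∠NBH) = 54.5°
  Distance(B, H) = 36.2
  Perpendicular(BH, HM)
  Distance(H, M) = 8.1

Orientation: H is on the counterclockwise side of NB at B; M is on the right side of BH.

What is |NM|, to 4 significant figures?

41.35

∠NBH = 54.5°, so BH runs at -54.7° + (180° − 54.5°) = 70.80° from the x-axis; with |BH| = 36.2, H = B + 36.2·(cos 70.80°, sin 70.80°) = (33.69, 3.418). BH ⟂ HM; with |HM| = 8.1 on the right of BH, M = H + 8.1·(0.9444, -0.3289) = (41.34, 0.7542). Then |NM| = |M − N| = 41.35.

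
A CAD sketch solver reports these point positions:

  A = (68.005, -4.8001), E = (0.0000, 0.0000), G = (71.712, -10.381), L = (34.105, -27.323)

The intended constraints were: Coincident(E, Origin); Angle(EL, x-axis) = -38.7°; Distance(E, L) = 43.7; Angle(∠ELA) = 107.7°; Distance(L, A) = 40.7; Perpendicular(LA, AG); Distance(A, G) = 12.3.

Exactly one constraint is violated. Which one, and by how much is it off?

Distance(A, G) = 12.3 — off by 5.60.

E = (0.00, 0.00) ✓; EL at -38.70° ✓; |EL| = 43.70 ✓; ∠ELA = 107.7° ✓; |LA| = 40.70 ✓; ∠(LA, AG) = 90.01° ✓; |AG| = 6.700 ✗.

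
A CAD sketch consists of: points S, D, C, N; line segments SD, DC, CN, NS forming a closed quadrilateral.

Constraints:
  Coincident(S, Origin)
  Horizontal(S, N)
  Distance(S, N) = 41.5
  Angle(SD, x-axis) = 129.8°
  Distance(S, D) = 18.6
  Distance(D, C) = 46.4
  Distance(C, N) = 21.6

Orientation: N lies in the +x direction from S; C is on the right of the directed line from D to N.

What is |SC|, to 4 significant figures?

28.56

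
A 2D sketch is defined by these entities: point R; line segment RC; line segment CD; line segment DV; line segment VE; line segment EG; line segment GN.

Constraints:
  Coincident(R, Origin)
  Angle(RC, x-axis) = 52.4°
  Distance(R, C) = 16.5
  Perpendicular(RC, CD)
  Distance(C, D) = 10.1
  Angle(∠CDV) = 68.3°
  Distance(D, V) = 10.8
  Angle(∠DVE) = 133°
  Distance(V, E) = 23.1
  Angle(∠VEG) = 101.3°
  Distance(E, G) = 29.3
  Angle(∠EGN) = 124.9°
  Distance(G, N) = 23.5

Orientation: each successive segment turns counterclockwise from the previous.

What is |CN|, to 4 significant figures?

35.71

R is at the origin; RC runs at 52.4° with length 16.5, so C = (10.07, 13.07). RC is perpendicular to CD, so CD runs at 142.4°; with |CD| = 10.1, D = (2.065, 19.24). ∠CDV = 68.3° gives DV at -105.9° from the x-axis; with |DV| = 10.8, V = (-0.8935, 8.848). ∠DVE = 133.0° gives VE at -58.90° from the x-axis; with |VE| = 23.1, E = (11.04, -10.93). ∠VEG = 101.3° gives EG at 19.80° from the x-axis; with |EG| = 29.3, G = (38.61, -1.006). ∠EGN = 124.9° gives GN at 74.90° from the x-axis; with |GN| = 23.5, N = (44.73, 21.68). Then |CN| = |N − C| = 35.71.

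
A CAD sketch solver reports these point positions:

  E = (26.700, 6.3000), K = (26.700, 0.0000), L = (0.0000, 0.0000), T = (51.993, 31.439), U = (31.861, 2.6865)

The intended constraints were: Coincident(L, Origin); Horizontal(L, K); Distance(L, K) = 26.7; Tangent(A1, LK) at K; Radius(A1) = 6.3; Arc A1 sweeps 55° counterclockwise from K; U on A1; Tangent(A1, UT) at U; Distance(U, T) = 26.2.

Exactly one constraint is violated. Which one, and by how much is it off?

Distance(U, T) = 26.2 — off by 8.90.

L = (0.00, 0.00) ✓; L.y = 0.00, K.y = 0.00 ✓; |LK| = 26.70 ✓; ∠(EK, KL) = 90.00° ✓; |EK| = 6.300 ✓; bearing(E→U) − bearing(E→K) = 55.00° ✓; |EU| = 6.300 ✓; ∠(EU, UT) = 90.00° ✓; |UT| = 35.10 ✗.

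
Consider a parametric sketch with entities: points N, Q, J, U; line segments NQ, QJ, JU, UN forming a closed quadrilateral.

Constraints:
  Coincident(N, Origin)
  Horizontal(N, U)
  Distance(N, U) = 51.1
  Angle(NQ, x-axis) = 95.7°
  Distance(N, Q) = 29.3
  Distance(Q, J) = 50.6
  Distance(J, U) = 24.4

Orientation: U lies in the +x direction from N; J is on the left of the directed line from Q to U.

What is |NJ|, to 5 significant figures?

53.221

N is at the origin; NU is horizontal with |NU| = 51.1 and U in +x, so U = (51.1, 0). NQ runs at 95.7° with |NQ| = 29.3, so Q = (-2.9101, 29.155). J is determined by |QJ| = 50.6 and |JU| = 24.4 together: it lies at the intersection of circle(Q, 50.6) and circle(U, 24.4). With |QU| = 61.377, the foot of the radical line on QU is 46.696 from Q and the perpendicular offset is √(50.6² − 46.696²) = 19.489. Taking the left-of-QU solution: J = (47.439, 24.124).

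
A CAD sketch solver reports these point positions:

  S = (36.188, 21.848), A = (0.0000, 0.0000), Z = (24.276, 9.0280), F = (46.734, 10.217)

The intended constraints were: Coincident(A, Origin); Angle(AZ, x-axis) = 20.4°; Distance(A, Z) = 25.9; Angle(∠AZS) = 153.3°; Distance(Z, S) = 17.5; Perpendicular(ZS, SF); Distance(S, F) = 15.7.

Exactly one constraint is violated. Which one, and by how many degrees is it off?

Perpendicular(ZS, SF) — off by 4.90°.

A = (0.00, 0.00) ✓; AZ at 20.40° ✓; |AZ| = 25.90 ✓; ∠AZS = 153.3° ✓; |ZS| = 17.50 ✓; ∠(ZS, SF) = 94.90° ✗; |SF| = 15.70 ✓.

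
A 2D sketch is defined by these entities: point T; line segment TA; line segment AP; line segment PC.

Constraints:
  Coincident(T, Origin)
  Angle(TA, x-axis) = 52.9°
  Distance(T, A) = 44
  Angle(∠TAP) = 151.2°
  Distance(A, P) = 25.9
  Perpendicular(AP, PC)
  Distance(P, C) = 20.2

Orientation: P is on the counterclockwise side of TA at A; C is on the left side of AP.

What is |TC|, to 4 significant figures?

64.47

∠TAP = 151.2°, so AP runs at 52.9° + (180° − 151.2°) = 81.70° from the x-axis; with |AP| = 25.9, P = A + 25.9·(cos 81.70°, sin 81.70°) = (30.28, 60.72). AP ⟂ PC; with |PC| = 20.2 on the left of AP, C = P + 20.2·(-0.9895, 0.1444) = (10.29, 63.64). Then |TC| = |C − T| = 64.47.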